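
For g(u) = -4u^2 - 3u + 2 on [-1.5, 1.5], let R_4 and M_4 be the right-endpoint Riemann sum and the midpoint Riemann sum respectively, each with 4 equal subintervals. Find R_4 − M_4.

R_4 = -7.5.
M_4 = -2.4375.
R_4 − M_4 = -5.0625.

-5.0625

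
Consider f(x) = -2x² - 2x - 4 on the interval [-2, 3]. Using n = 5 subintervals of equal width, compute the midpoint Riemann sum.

Δx = (3 − (-2))/5 = 1.
Midpoints: -1.5, -0.5, 0.5, 1.5, 2.5.
f(-1.5) = -5.5, f(-0.5) = -3.5, f(0.5) = -5.5, f(1.5) = -11.5, f(2.5) = -21.5.
Sum = Δx · [f(-1.5) + f(-0.5) + f(0.5) + f(1.5) + f(2.5)].
Sum = -47.5.

-47.5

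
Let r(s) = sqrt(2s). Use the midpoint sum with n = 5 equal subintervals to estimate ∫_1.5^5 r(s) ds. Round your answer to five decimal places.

Δs = (5 − 1.5)/5 = 0.7.
Midpoints: 1.85, 2.55, 3.25, 3.95, 4.65.
r(1.85) ≈ 1.92354, r(2.55) ≈ 2.25832, r(3.25) ≈ 2.54951, r(3.95) ≈ 2.81069, r(4.65) ≈ 3.04959.
Sum = Δs · [r(1.85) + r(2.55) + r(3.25) + r(3.95) + r(4.65)].
Sum ≈ 8.81416.

8.81416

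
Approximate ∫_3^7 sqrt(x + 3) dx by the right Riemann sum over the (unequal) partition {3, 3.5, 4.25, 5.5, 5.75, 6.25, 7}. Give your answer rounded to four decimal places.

11.5704

Subinterval widths: 0.5, 0.75, 1.25, 0.25, 0.5, 0.75.
Right endpoints: 3.5, 4.25, 5.5, 5.75, 6.25, 7.
f(3.5) ≈ 2.5495, f(4.25) ≈ 2.6926, f(5.5) ≈ 2.9155, f(5.75) ≈ 2.9580, f(6.25) ≈ 3.0414, f(7) ≈ 3.1623.
Sum = Σ Δx_i · f(x_i).
Sum ≈ 11.5704.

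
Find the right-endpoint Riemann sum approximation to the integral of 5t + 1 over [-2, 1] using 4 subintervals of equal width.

Δt = (1 − (-2))/4 = 0.75.
Right endpoints: -1.25, -0.5, 0.25, 1.
f(-1.25) = -5.25, f(-0.5) = -1.5, f(0.25) = 2.25, f(1) = 6.
Sum = Δt · [f(-1.25) + f(-0.5) + f(0.25) + f(1)].
Sum = 1.125.

1.125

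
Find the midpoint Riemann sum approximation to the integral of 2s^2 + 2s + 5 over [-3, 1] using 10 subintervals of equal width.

Δs = (1 − (-3))/10 = 0.4.
Midpoints: -2.8, -2.4, -2, -1.6, -1.2, -0.8, -0.4, 0, 0.4, 0.8.
f(-2.8) = 15.08, f(-2.4) = 11.72, f(-2) = 9, f(-1.6) = 6.92, f(-1.2) = 5.48, f(-0.8) = 4.68, f(-0.4) = 4.52, f(0) = 5, f(0.4) = 6.12, f(0.8) = 7.88.
Sum = Δs · [f(-2.8) + f(-2.4) + f(-2) + ...].
Sum = 30.56.

30.56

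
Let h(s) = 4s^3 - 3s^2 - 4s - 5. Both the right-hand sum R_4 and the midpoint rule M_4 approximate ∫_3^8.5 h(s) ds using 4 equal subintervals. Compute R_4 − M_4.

1640.58984375

R_4 = 5981.3359375.
M_4 = 4340.74609375.
R_4 − M_4 = 1640.58984375.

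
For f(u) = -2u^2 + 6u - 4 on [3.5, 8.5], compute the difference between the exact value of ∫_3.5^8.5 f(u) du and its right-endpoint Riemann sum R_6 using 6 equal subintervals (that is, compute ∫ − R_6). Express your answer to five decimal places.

Exact integral: ∫_3.5^8.5 f(u) du ≈ -220.8333333.
R_6 ≈ -259.4907407.
Error ≈ -220.8333333 − (-259.4907407) ≈ 38.65741.

38.65741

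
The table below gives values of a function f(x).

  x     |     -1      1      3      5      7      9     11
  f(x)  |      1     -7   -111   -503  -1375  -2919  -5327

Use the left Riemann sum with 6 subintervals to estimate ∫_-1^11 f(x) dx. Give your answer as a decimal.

Δx = 2.
Sum = 2·[1 + (-7) + (-111) + (-503) + (-1375) + (-2919)] = -9828.

-9828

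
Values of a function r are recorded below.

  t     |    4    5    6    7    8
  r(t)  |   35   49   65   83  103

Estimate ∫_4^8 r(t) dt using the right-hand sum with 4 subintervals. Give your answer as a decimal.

300

Δt = 1.
Sum = 1·[49 + 65 + 83 + 103] = 300.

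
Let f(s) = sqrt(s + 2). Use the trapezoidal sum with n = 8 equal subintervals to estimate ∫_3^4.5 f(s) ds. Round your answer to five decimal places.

3.59424

Δs = (4.5 − 3)/8 = 0.1875.
f(3) ≈ 2.23607, f(3.1875) ≈ 2.27761, f(3.375) ≈ 2.31840, f(3.5625) ≈ 2.35850, f(3.75) ≈ 2.39792, f(3.9375) ≈ 2.43670, f(4.125) ≈ 2.47487, f(4.3125) ≈ 2.51247, f(4.5) ≈ 2.54951.
T_8 = (Δs/2)·[f(s_0) + 2f(s_1) + ... + 2f(s_{7}) + f(s_8)].
Sum ≈ 3.59424.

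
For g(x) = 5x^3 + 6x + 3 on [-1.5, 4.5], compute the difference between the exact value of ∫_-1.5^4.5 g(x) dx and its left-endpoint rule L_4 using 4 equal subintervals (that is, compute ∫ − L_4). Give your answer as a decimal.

330.75

Exact integral: ∫_-1.5^4.5 g(x) dx = 578.25.
L_4 = 247.5.
Error = 578.25 − 247.5 = 330.75.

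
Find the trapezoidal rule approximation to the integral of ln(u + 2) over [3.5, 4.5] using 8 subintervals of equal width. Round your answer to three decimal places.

Δu = (4.5 − 3.5)/8 = 0.125.
f(3.5) ≈ 1.705, f(3.625) ≈ 1.727, f(3.75) ≈ 1.749, f(3.875) ≈ 1.771, f(4) ≈ 1.792, f(4.125) ≈ 1.812, f(4.25) ≈ 1.833, f(4.375) ≈ 1.852, f(4.5) ≈ 1.872.
T_8 = (Δu/2)·[f(u_0) + 2f(u_1) + ... + 2f(u_{7}) + f(u_8)].
Sum ≈ 1.791.

1.791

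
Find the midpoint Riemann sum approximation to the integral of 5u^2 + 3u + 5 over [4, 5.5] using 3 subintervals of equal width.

199.34375

Δu = (5.5 − 4)/3 = 0.5.
Midpoints: 4.25, 4.75, 5.25.
f(4.25) = 108.0625, f(4.75) = 132.0625, f(5.25) = 158.5625.
Sum = Δu · [f(4.25) + f(4.75) + f(5.25)].
Sum = 199.34375.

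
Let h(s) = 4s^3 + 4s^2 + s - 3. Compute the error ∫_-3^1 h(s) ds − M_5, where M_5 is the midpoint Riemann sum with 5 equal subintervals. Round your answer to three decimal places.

-1.707

Exact integral: ∫_-3^1 h(s) ds ≈ -58.66667.
M_5 = -56.96.
Error ≈ -58.66667 − (-56.96) ≈ -1.707.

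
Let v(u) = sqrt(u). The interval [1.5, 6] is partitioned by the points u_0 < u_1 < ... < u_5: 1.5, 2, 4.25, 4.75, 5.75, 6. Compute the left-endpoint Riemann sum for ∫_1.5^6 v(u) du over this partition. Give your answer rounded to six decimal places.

7.604058

Subinterval widths: 0.5, 2.25, 0.5, 1, 0.25.
Left endpoints: 1.5, 2, 4.25, 4.75, 5.75.
v(1.5) ≈ 1.224745, v(2) ≈ 1.414214, v(4.25) ≈ 2.061553, v(4.75) ≈ 2.179449, v(5.75) ≈ 2.397916.
Sum = Σ Δu_i · v(u_i).
Sum ≈ 7.604058.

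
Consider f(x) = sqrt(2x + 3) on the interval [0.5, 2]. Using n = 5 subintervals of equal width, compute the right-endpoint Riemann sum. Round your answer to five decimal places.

Δx = (2 − 0.5)/5 = 0.3.
Right endpoints: 0.8, 1.1, 1.4, 1.7, 2.
f(0.8) ≈ 2.14476, f(1.1) ≈ 2.28035, f(1.4) ≈ 2.40832, f(1.7) ≈ 2.52982, f(2) ≈ 2.64575.
Sum = Δx · [f(0.8) + f(1.1) + f(1.4) + f(1.7) + f(2)].
Sum ≈ 3.60270.

3.60270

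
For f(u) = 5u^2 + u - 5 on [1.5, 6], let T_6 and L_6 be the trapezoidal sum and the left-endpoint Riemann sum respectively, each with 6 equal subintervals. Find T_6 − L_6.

T_6 = 350.859375.
L_6 = 285.890625.
T_6 − L_6 = 64.96875.

64.96875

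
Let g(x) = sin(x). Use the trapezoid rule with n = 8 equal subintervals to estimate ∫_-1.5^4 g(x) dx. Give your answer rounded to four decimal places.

0.6956

Δx = (4 − (-1.5))/8 = 0.6875.
g(-1.5) ≈ -0.9975, g(-0.8125) ≈ -0.7260, g(-0.125) ≈ -0.1247, g(0.5625) ≈ 0.5333, g(1.25) ≈ 0.9490, g(1.9375) ≈ 0.9335, g(2.625) ≈ 0.4939, g(3.3125) ≈ -0.1701, g(4) ≈ -0.7568.
T_8 = (Δx/2)·[g(x_0) + 2g(x_1) + ... + 2g(x_{7}) + g(x_8)].
Sum ≈ 0.6956.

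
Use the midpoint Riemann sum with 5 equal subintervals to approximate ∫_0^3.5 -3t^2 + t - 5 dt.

-53.82125

Δt = (3.5 − 0)/5 = 0.7.
Midpoints: 0.35, 1.05, 1.75, 2.45, 3.15.
f(0.35) = -5.0175, f(1.05) = -7.2575, f(1.75) = -12.4375, f(2.45) = -20.5575, f(3.15) = -31.6175.
Sum = Δt · [f(0.35) + f(1.05) + f(1.75) + f(2.45) + f(3.15)].
Sum = -53.82125.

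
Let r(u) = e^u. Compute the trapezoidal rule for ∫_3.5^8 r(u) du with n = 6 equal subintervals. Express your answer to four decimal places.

3084.7443

Δu = (8 − 3.5)/6 = 0.75.
r(3.5) ≈ 33.1155, r(4.25) ≈ 70.1054, r(5) ≈ 148.4132, r(5.75) ≈ 314.1907, r(6.5) ≈ 665.1416, r(7.25) ≈ 1408.1048, r(8) ≈ 2980.9580.
T_6 = (Δu/2)·[r(u_0) + 2r(u_1) + ... + 2r(u_{5}) + r(u_6)].
Sum ≈ 3084.7443.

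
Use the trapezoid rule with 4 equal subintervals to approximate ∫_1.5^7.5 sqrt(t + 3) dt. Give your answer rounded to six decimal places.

Δt = (7.5 − 1.5)/4 = 1.5.
f(1.5) ≈ 2.121320, f(3) ≈ 2.449490, f(4.5) ≈ 2.738613, f(6) ≈ 3.000000, f(7.5) ≈ 3.240370.
T_4 = (Δt/2)·[f(t_0) + 2f(t_1) + 2f(t_2) + 2f(t_3) + f(t_4)].
Sum ≈ 16.303422.

16.303422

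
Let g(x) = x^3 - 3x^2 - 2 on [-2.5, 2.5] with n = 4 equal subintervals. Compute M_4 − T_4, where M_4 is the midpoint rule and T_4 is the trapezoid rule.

5.859375

M_4 = -39.296875.
T_4 = -45.15625.
M_4 − T_4 = 5.859375.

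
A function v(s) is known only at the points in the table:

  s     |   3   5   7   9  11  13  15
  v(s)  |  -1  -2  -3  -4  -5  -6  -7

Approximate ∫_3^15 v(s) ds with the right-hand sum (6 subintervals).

Δs = 2.
Sum = 2·[(-2) + (-3) + (-4) + (-5) + (-6) + (-7)] = -54.

-54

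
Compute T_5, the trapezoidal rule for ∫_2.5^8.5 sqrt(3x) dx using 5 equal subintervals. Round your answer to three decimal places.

24.021

Δx = (8.5 − 2.5)/5 = 1.2.
f(2.5) ≈ 2.739, f(3.7) ≈ 3.332, f(4.9) ≈ 3.834, f(6.1) ≈ 4.278, f(7.3) ≈ 4.680, f(8.5) ≈ 5.050.
T_5 = (Δx/2)·[f(x_0) + 2f(x_1) + ... + 2f(x_{4}) + f(x_5)].
Sum ≈ 24.021.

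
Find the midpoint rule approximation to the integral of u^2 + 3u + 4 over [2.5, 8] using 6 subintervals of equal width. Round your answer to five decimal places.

273.69821

Δu = (8 − 2.5)/6 = 11/12.
Midpoints: 71/24, 3.875, 115/24, 137/24, 6.625, 181/24.
f(71/24) = 12457/576, f(3.875) = 30.640625, f(115/24) = 23809/576, f(137/24) = 30937/576, f(6.625) = 67.765625, f(181/24) = 48097/576.
Sum = Δu · [f(71/24) + f(3.875) + f(115/24) + ...].
Sum ≈ 273.69821.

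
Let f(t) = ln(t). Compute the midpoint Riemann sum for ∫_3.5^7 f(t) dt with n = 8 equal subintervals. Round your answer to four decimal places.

5.7378

Δt = (7 − 3.5)/8 = 0.4375.
Midpoints: 3.71875, 4.15625, 4.59375, 5.03125, 5.46875, 5.90625, 6.34375, 6.78125.
f(3.71875) ≈ 1.3134, f(4.15625) ≈ 1.4246, f(4.59375) ≈ 1.5247, f(5.03125) ≈ 1.6157, f(5.46875) ≈ 1.6991, f(5.90625) ≈ 1.7760, f(6.34375) ≈ 1.8475, f(6.78125) ≈ 1.9142.
Sum = Δt · [f(3.71875) + f(4.15625) + f(4.59375) + ...].
Sum ≈ 5.7378.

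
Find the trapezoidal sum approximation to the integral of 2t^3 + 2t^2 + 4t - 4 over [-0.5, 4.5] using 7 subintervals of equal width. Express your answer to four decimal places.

Δt = (4.5 − (-0.5))/7 = 5/7.
f(-0.5) = -5.75, f(3/14) = -4159/1372, f(13/14) = 4171/1372, f(23/14) = 23101/1372, f(33/14) = 58631/1372, f(43/14) = 116761/1372, f(53/14) = 203491/1372, f(4.5) = 236.75.
T_7 = (Δt/2)·[f(t_0) + 2f(t_1) + ... + 2f(t_{6}) + f(t_7)].
Sum ≈ 291.7857.

291.7857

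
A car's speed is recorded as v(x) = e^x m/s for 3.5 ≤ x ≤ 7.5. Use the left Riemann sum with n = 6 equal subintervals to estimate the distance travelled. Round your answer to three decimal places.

1248.541

Δx = (7.5 − 3.5)/6 = 2/3.
Left endpoints: 3.5, 25/6, 29/6, 5.5, 37/6, 41/6.
v(3.5) ≈ 33.115, v(25/6) ≈ 64.500, v(29/6) ≈ 125.629, v(5.5) ≈ 244.692, v(37/6) ≈ 476.595, v(41/6) ≈ 928.280.
Sum = Δx · [v(3.5) + v(25/6) + v(29/6) + ...].
Sum ≈ 1248.541.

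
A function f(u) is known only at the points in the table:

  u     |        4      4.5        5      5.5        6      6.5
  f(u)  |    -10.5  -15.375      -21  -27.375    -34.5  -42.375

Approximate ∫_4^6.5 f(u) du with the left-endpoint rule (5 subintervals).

-54.375

Δu = 0.5.
Sum = 0.5·[(-10.5) + (-15.375) + (-21) + (-27.375) + (-34.5)] = -54.375.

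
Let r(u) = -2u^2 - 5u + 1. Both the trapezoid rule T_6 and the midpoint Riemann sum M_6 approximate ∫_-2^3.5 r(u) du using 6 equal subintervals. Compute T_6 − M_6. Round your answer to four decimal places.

T_6 ≈ -50.582176.
M_6 ≈ -48.271412.
T_6 − M_6 ≈ -2.3108.

-2.3108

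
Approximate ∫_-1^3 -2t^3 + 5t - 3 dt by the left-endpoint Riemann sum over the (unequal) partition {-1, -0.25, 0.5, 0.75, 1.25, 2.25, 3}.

-19.453125

Subinterval widths: 0.75, 0.75, 0.25, 0.5, 1, 0.75.
Left endpoints: -1, -0.25, 0.5, 0.75, 1.25, 2.25.
f(-1) = -6, f(-0.25) = -4.21875, f(0.5) = -0.75, f(0.75) = -0.09375, f(1.25) = -0.65625, f(2.25) = -14.53125.
Sum = Σ Δt_i · f(t_i).
Sum = -19.453125.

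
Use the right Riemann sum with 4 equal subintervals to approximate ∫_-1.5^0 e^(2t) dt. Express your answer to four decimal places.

0.6753

Δt = (0 − (-1.5))/4 = 0.375.
Right endpoints: -1.125, -0.75, -0.375, 0.
f(-1.125) ≈ 0.1054, f(-0.75) ≈ 0.2231, f(-0.375) ≈ 0.4724, f(0) ≈ 1.0000.
Sum = Δt · [f(-1.125) + f(-0.75) + f(-0.375) + f(0)].
Sum ≈ 0.6753.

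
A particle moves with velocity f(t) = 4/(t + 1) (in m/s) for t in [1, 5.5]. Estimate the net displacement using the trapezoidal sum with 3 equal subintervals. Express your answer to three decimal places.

4.876

Δt = (5.5 − 1)/3 = 1.5.
f(1) = 2, f(2.5) = 8/7, f(4) = 0.8, f(5.5) = 8/13.
T_3 = (Δt/2)·[f(t_0) + 2f(t_1) + 2f(t_2) + f(t_3)].
Sum ≈ 4.876.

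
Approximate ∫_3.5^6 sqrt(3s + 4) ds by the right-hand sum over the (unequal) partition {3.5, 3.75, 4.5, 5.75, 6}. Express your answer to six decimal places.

Subinterval widths: 0.25, 0.75, 1.25, 0.25.
Right endpoints: 3.75, 4.5, 5.75, 6.
f(3.75) ≈ 3.905125, f(4.5) ≈ 4.183300, f(5.75) ≈ 4.609772, f(6) ≈ 4.690416.
Sum = Σ Δs_i · f(s_i).
Sum ≈ 11.048576.

11.048576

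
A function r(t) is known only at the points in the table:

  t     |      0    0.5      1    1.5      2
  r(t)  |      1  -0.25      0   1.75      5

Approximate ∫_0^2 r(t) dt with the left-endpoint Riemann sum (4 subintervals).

Δt = 0.5.
Sum = 0.5·[1 + (-0.25) + 0 + 1.75] = 1.25.

1.25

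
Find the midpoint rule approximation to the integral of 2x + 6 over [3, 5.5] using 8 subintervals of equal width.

36.25

Δx = (5.5 − 3)/8 = 0.3125.
Midpoints: 3.15625, 3.46875, 3.78125, 4.09375, 4.40625, 4.71875, 5.03125, 5.34375.
f(3.15625) = 12.3125, f(3.46875) = 12.9375, f(3.78125) = 13.5625, f(4.09375) = 14.1875, f(4.40625) = 14.8125, f(4.71875) = 15.4375, f(5.03125) = 16.0625, f(5.34375) = 16.6875.
Sum = Δx · [f(3.15625) + f(3.46875) + f(3.78125) + ...].
Sum = 36.25.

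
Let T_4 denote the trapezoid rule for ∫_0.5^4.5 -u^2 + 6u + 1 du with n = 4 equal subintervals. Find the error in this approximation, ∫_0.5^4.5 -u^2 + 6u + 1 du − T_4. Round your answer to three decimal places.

Exact integral: ∫_0.5^4.5 f(u) du ≈ 33.66667.
T_4 = 33.
Error ≈ 33.66667 − 33 ≈ 0.667.

0.667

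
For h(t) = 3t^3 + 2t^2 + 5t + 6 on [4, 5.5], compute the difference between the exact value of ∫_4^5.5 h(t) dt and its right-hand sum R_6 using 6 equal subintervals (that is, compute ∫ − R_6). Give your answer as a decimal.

Exact integral: ∫_4^5.5 h(t) dt = 607.171875.
R_6 = 650.76171875.
Error = 607.171875 − 650.76171875 = -43.58984375.

-43.58984375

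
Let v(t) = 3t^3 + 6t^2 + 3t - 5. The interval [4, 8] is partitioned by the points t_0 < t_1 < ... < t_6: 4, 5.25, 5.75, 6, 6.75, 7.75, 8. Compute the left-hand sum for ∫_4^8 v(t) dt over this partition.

Subinterval widths: 1.25, 0.5, 0.25, 0.75, 1, 0.25.
Left endpoints: 4, 5.25, 5.75, 6, 6.75, 7.75.
v(4) = 295, v(5.25) = 610.234375, v(5.75) = 780.953125, v(6) = 877, v(6.75) = 1211.265625, v(7.75) = 1775.078125.
Sum = Σ Δt_i · v(t_i).
Sum = 3181.890625.

3181.890625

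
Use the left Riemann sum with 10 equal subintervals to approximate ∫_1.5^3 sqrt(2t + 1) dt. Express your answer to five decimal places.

Δt = (3 − 1.5)/10 = 0.15.
Left endpoints: 1.5, 1.65, 1.8, 1.95, 2.1, 2.25, 2.4, 2.55, 2.7, 2.85.
f(1.5) ≈ 2.00000, f(1.65) ≈ 2.07364, f(1.8) ≈ 2.14476, f(1.95) ≈ 2.21359, f(2.1) ≈ 2.28035, f(2.25) ≈ 2.34521, f(2.4) ≈ 2.40832, f(2.55) ≈ 2.46982, f(2.7) ≈ 2.52982, f(2.85) ≈ 2.58844.
Sum = Δt · [f(1.5) + f(1.65) + f(1.8) + ...].
Sum ≈ 3.45809.

3.45809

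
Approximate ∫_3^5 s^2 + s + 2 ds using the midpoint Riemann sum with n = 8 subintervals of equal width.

44.65625

Δs = (5 − 3)/8 = 0.25.
Midpoints: 3.125, 3.375, 3.625, 3.875, 4.125, 4.375, 4.625, 4.875.
f(3.125) = 14.890625, f(3.375) = 16.765625, f(3.625) = 18.765625, f(3.875) = 20.890625, f(4.125) = 23.140625, f(4.375) = 25.515625, f(4.625) = 28.015625, f(4.875) = 30.640625.
Sum = Δs · [f(3.125) + f(3.375) + f(3.625) + ...].
Sum = 44.65625.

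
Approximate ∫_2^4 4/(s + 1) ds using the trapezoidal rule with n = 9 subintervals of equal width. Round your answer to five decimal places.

2.04447

Δs = (4 − 2)/9 = 2/9.
f(2) = 4/3, f(20/9) = 36/29, f(22/9) = 36/31, f(8/3) = 12/11, f(26/9) = 36/35, f(28/9) = 36/37, f(10/3) = 12/13, f(32/9) = 36/41, f(34/9) = 36/43, f(4) = 0.8.
T_9 = (Δs/2)·[f(s_0) + 2f(s_1) + ... + 2f(s_{8}) + f(s_9)].
Sum ≈ 2.04447.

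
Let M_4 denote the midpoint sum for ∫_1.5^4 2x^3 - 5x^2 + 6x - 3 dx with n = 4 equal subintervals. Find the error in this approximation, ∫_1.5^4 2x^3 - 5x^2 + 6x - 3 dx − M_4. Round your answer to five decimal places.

0.93587

Exact integral: ∫_1.5^4 f(x) dx ≈ 58.1770833.
M_4 ≈ 57.2412109.
Error ≈ 58.1770833 − 57.2412109 ≈ 0.93587.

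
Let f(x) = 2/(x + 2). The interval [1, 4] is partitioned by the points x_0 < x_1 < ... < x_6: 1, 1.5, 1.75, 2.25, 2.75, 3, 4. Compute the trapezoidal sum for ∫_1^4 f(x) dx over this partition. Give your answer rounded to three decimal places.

1.391

Subinterval widths: 0.5, 0.25, 0.5, 0.5, 0.25, 1.
f(1) = 2/3, f(1.5) = 4/7, f(1.75) = 8/15, f(2.25) = 8/17, f(2.75) = 8/19, f(3) = 0.4, f(4) = 1/3.
On each subinterval the trapezoid contributes (Δx_i/2)·[f(x_{i-1}) + f(x_i)].
Sum ≈ 1.391.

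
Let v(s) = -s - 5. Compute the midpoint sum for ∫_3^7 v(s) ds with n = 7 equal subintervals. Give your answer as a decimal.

Δs = (7 − 3)/7 = 4/7.
Midpoints: 23/7, 27/7, 31/7, 5, 39/7, 43/7, 47/7.
v(23/7) = -58/7, v(27/7) = -62/7, v(31/7) = -66/7, v(5) = -10, v(39/7) = -74/7, v(43/7) = -78/7, v(47/7) = -82/7.
Sum = Δs · [v(23/7) + v(27/7) + v(31/7) + ...].
Sum = -40.

-40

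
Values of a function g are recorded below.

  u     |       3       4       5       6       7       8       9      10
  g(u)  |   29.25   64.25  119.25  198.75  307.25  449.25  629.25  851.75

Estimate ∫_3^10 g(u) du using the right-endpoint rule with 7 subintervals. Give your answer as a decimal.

Δu = 1.
Sum = 1·[64.25 + 119.25 + 198.75 + 307.25 + 449.25 + 629.25 + 851.75] = 2619.75.

2619.75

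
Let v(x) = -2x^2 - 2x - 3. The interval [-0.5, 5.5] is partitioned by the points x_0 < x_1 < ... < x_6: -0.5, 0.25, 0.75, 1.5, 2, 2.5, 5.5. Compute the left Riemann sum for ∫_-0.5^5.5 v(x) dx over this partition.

-82.15625

Subinterval widths: 0.75, 0.5, 0.75, 0.5, 0.5, 3.
Left endpoints: -0.5, 0.25, 0.75, 1.5, 2, 2.5.
v(-0.5) = -2.5, v(0.25) = -3.625, v(0.75) = -5.625, v(1.5) = -10.5, v(2) = -15, v(2.5) = -20.5.
Sum = Σ Δx_i · v(x_i).
Sum = -82.15625.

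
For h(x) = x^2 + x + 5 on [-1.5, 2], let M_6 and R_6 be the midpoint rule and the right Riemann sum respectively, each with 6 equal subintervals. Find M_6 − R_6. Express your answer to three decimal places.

M_6 ≈ 22.06742.
R_6 ≈ 23.89641.
M_6 − R_6 ≈ -1.829.

-1.829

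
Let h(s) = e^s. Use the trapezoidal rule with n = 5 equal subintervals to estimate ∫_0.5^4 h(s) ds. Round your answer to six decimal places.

55.094077

Δs = (4 − 0.5)/5 = 0.7.
h(0.5) ≈ 1.648721, h(1.2) ≈ 3.320117, h(1.9) ≈ 6.685894, h(2.6) ≈ 13.463738, h(3.3) ≈ 27.112639, h(4) ≈ 54.598150.
T_5 = (Δs/2)·[h(s_0) + 2h(s_1) + ... + 2h(s_{4}) + h(s_5)].
Sum ≈ 55.094077.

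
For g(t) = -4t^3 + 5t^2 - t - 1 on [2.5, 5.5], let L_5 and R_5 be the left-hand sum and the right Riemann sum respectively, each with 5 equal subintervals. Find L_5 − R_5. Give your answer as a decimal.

L_5 = -501.69.
R_5 = -793.29.
L_5 − R_5 = 291.6.

291.6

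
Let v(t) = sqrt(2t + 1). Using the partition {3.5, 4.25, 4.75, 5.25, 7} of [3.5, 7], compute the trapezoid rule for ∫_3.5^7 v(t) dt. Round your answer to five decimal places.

Subinterval widths: 0.75, 0.5, 0.5, 1.75.
v(3.5) ≈ 2.82843, v(4.25) ≈ 3.08221, v(4.75) ≈ 3.24037, v(5.25) ≈ 3.39116, v(7) ≈ 3.87298.
On each subinterval the trapezoid contributes (Δt_i/2)·[v(t_{i-1}) + v(t_i)].
Sum ≈ 11.81115.

11.81115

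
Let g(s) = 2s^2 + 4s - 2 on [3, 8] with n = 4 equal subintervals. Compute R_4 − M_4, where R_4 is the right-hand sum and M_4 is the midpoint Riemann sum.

R_4 = 507.1875.
M_4 = 422.03125.
R_4 − M_4 = 85.15625.

85.15625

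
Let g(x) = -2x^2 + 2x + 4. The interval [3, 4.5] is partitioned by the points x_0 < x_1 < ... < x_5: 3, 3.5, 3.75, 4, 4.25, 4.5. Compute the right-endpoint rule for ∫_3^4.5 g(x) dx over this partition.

-28.6875

Subinterval widths: 0.5, 0.25, 0.25, 0.25, 0.25.
Right endpoints: 3.5, 3.75, 4, 4.25, 4.5.
g(3.5) = -13.5, g(3.75) = -16.625, g(4) = -20, g(4.25) = -23.625, g(4.5) = -27.5.
Sum = Σ Δx_i · g(x_i).
Sum = -28.6875.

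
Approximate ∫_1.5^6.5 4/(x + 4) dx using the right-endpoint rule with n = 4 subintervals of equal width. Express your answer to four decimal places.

Δx = (6.5 − 1.5)/4 = 1.25.
Right endpoints: 2.75, 4, 5.25, 6.5.
f(2.75) = 16/27, f(4) = 0.5, f(5.25) = 16/37, f(6.5) = 8/21.
Sum = Δx · [f(2.75) + f(4) + f(5.25) + f(6.5)].
Sum ≈ 2.3825.

2.3825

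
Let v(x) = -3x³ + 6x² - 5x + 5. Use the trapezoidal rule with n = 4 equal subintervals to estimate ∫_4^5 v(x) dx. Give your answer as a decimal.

-172.609375

Δx = (5 − 4)/4 = 0.25.
v(4) = -111, v(4.25) = -138.171875, v(4.5) = -169.375, v(4.75) = -204.890625, v(5) = -245.
T_4 = (Δx/2)·[v(x_0) + 2v(x_1) + 2v(x_2) + 2v(x_3) + v(x_4)].
Sum = -172.609375.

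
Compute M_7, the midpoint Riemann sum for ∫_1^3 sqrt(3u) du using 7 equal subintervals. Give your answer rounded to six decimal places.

4.846540

Δu = (3 − 1)/7 = 2/7.
Midpoints: 8/7, 10/7, 12/7, 2, 16/7, 18/7, 20/7.
f(8/7) ≈ 1.851640, f(10/7) ≈ 2.070197, f(12/7) ≈ 2.267787, f(2) ≈ 2.449490, f(16/7) ≈ 2.618615, f(18/7) ≈ 2.777460, f(20/7) ≈ 2.927700.
Sum = Δu · [f(8/7) + f(10/7) + f(12/7) + ...].
Sum ≈ 4.846540.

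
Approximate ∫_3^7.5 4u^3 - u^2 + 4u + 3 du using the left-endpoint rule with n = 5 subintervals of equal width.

Δu = (7.5 − 3)/5 = 0.9.
Left endpoints: 3, 3.9, 4.8, 5.7, 6.6.
f(3) = 114, f(3.9) = 240.666, f(4.8) = 441.528, f(5.7) = 734.082, f(6.6) = 1135.824.
Sum = Δu · [f(3) + f(3.9) + f(4.8) + f(5.7) + f(6.6)].
Sum = 2399.49.

2399.49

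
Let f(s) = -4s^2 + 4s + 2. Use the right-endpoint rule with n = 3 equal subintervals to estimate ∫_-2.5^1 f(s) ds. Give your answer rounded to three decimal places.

Δs = (1 − (-2.5))/3 = 7/6.
Right endpoints: -4/3, -1/6, 1.
f(-4/3) = -94/9, f(-1/6) = 11/9, f(1) = 2.
Sum = Δs · [f(-4/3) + f(-1/6) + f(1)].
Sum ≈ -8.426.

-8.426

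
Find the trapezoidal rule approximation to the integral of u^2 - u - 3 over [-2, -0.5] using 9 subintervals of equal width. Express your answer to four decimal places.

Δu = (-0.5 − (-2))/9 = 1/6.
f(-2) = 3, f(-11/6) = 79/36, f(-5/3) = 13/9, f(-1.5) = 0.75, f(-4/3) = 1/9, f(-7/6) = -17/36, f(-1) = -1, f(-5/6) = -53/36, f(-2/3) = -17/9, f(-0.5) = -2.25.
T_9 = (Δu/2)·[f(u_0) + 2f(u_1) + ... + 2f(u_{8}) + f(u_9)].
Sum ≈ 0.0069.

0.0069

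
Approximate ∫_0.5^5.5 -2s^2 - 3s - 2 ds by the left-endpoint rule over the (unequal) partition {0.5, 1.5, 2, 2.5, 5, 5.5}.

-106

Subinterval widths: 1, 0.5, 0.5, 2.5, 0.5.
Left endpoints: 0.5, 1.5, 2, 2.5, 5.
f(0.5) = -4, f(1.5) = -11, f(2) = -16, f(2.5) = -22, f(5) = -67.
Sum = Σ Δs_i · f(s_i).
Sum = -106.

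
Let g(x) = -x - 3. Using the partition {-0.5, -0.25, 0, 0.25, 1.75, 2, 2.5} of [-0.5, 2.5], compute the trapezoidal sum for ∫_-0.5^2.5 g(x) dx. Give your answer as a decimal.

Subinterval widths: 0.25, 0.25, 0.25, 1.5, 0.25, 0.5.
g(-0.5) = -2.5, g(-0.25) = -2.75, g(0) = -3, g(0.25) = -3.25, g(1.75) = -4.75, g(2) = -5, g(2.5) = -5.5.
On each subinterval the trapezoid contributes (Δx_i/2)·[g(x_{i-1}) + g(x_i)].
Sum = -12.

-12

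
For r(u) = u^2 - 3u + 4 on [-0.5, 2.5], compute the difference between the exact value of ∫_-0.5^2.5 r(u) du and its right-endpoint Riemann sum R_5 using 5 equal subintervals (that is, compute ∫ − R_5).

Exact integral: ∫_-0.5^2.5 r(u) du = 8.25.
R_5 = 7.53.
Error = 8.25 − 7.53 = 0.72.

0.72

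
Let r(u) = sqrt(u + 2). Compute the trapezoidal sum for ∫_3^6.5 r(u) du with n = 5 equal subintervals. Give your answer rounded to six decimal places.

Δu = (6.5 − 3)/5 = 0.7.
r(3) ≈ 2.236068, r(3.7) ≈ 2.387467, r(4.4) ≈ 2.529822, r(5.1) ≈ 2.664583, r(5.8) ≈ 2.792848, r(6.5) ≈ 2.915476.
T_5 = (Δu/2)·[r(u_0) + 2r(u_1) + ... + 2r(u_{4}) + r(u_5)].
Sum ≈ 9.065344.

9.065344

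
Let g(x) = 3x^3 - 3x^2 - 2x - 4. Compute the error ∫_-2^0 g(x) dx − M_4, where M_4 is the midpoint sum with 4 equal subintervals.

Exact integral: ∫_-2^0 g(x) dx = -24.
M_4 = -23.5.
Error = -24 − (-23.5) = -0.5.

-0.5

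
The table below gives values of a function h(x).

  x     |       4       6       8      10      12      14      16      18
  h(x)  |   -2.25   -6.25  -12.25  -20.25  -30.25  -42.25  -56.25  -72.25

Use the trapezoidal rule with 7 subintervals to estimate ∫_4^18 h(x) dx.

-409.5

Δx = 2.
T_7 = (2/2)·[(-2.25) + 2·(-6.25) + 2·(-12.25) + 2·(-20.25) + 2·(-30.25) + 2·(-42.25) + 2·(-56.25) + (-72.25)] = -409.5.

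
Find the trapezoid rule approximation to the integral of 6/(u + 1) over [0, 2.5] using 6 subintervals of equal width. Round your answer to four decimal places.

7.5949

Δu = (2.5 − 0)/6 = 5/12.
f(0) = 6, f(5/12) = 72/17, f(5/6) = 36/11, f(1.25) = 8/3, f(5/3) = 2.25, f(25/12) = 72/37, f(2.5) = 12/7.
T_6 = (Δu/2)·[f(u_0) + 2f(u_1) + ... + 2f(u_{5}) + f(u_6)].
Sum ≈ 7.5949.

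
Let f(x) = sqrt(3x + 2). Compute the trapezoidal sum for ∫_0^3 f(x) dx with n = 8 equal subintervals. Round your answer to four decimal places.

Δx = (3 − 0)/8 = 0.375.
f(0) ≈ 1.4142, f(0.375) ≈ 1.7678, f(0.75) ≈ 2.0616, f(1.125) ≈ 2.3184, f(1.5) ≈ 2.5495, f(1.875) ≈ 2.7613, f(2.25) ≈ 2.9580, f(2.625) ≈ 3.1425, f(3) ≈ 3.3166.
T_8 = (Δx/2)·[f(x_0) + 2f(x_1) + ... + 2f(x_{7}) + f(x_8)].
Sum ≈ 7.4717.

7.4717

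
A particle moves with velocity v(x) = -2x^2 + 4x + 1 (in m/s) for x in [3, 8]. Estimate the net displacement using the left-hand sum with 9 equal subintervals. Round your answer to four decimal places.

-183.8477

Δx = (8 − 3)/9 = 5/9.
Left endpoints: 3, 32/9, 37/9, 14/3, 47/9, 52/9, 19/3, 62/9, 67/9.
v(3) = -5, v(32/9) = -815/81, v(37/9) = -1325/81, v(14/3) = -215/9, v(47/9) = -2645/81, v(52/9) = -3455/81, v(19/3) = -485/9, v(62/9) = -5375/81, v(67/9) = -6485/81.
Sum = Δx · [v(3) + v(32/9) + v(37/9) + ...].
Sum ≈ -183.8477.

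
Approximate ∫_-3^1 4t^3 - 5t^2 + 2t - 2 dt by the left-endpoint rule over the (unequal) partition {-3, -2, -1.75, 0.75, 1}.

Subinterval widths: 1, 0.25, 2.5, 0.25.
Left endpoints: -3, -2, -1.75, 0.75.
f(-3) = -161, f(-2) = -58, f(-1.75) = -42.25, f(0.75) = -1.625.
Sum = Σ Δt_i · f(t_i).
Sum = -281.53125.

-281.53125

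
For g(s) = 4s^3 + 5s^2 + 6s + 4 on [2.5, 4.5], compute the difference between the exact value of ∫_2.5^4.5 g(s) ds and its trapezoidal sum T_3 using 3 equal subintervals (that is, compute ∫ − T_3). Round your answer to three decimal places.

-6.963

Exact integral: ∫_2.5^4.5 g(s) ds ≈ 546.83333.
T_3 ≈ 553.79630.
Error ≈ 546.83333 − 553.79630 ≈ -6.963.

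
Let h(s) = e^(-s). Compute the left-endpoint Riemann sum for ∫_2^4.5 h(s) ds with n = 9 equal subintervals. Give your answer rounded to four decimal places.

Δs = (4.5 − 2)/9 = 5/18.
Left endpoints: 2, 41/18, 23/9, 17/6, 28/9, 61/18, 11/3, 71/18, 38/9.
h(2) ≈ 0.1353, h(41/18) ≈ 0.1025, h(23/9) ≈ 0.0776, h(17/6) ≈ 0.0588, h(28/9) ≈ 0.0446, h(61/18) ≈ 0.0337, h(11/3) ≈ 0.0256, h(71/18) ≈ 0.0194, h(38/9) ≈ 0.0147.
Sum = Δs · [h(2) + h(41/18) + h(23/9) + ...].
Sum ≈ 0.1423.

0.1423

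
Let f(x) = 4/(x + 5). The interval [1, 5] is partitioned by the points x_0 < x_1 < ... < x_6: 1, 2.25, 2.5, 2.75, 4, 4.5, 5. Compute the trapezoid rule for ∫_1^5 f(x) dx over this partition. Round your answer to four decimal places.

Subinterval widths: 1.25, 0.25, 0.25, 1.25, 0.5, 0.5.
f(1) = 2/3, f(2.25) = 16/29, f(2.5) = 8/15, f(2.75) = 16/31, f(4) = 4/9, f(4.5) = 8/19, f(5) = 0.4.
On each subinterval the trapezoid contributes (Δx_i/2)·[f(x_{i-1}) + f(x_i)].
Sum ≈ 2.0503.

2.0503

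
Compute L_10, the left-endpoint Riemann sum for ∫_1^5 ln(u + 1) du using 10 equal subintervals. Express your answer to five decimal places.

5.14010

Δu = (5 − 1)/10 = 0.4.
Left endpoints: 1, 1.4, 1.8, 2.2, 2.6, 3, 3.4, 3.8, 4.2, 4.6.
f(1) ≈ 0.69315, f(1.4) ≈ 0.87547, f(1.8) ≈ 1.02962, f(2.2) ≈ 1.16315, f(2.6) ≈ 1.28093, f(3) ≈ 1.38629, f(3.4) ≈ 1.48160, f(3.8) ≈ 1.56862, f(4.2) ≈ 1.64866, f(4.6) ≈ 1.72277.
Sum = Δu · [f(1) + f(1.4) + f(1.8) + ...].
Sum ≈ 5.14010.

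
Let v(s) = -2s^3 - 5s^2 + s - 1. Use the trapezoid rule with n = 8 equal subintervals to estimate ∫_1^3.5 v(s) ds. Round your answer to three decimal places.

Δs = (3.5 − 1)/8 = 0.3125.
v(1) = -7, v(1.3125) = -26261/2048, v(1.625) = -21.16015625, v(1.9375) = -66311/2048, v(2.25) = -46.84375, v(2.5625) = -132961/2048, v(2.875) = -86.98046875, v(3.1875) = -232211/2048, v(3.5) = -144.5.
T_8 = (Δs/2)·[v(s_0) + 2v(s_1) + ... + 2v(s_{7}) + v(s_8)].
Sum ≈ -141.951.

-141.951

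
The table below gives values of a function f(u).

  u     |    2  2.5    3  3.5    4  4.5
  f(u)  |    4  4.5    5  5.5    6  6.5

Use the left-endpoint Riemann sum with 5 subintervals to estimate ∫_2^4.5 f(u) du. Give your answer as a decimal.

12.5

Δu = 0.5.
Sum = 0.5·[4 + 4.5 + 5 + 5.5 + 6] = 12.5.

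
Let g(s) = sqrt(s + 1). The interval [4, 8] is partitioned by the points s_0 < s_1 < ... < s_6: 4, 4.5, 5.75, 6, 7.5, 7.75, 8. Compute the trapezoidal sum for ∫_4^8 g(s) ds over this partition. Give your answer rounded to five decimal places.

10.54021

Subinterval widths: 0.5, 1.25, 0.25, 1.5, 0.25, 0.25.
g(4) ≈ 2.23607, g(4.5) ≈ 2.34521, g(5.75) ≈ 2.59808, g(6) ≈ 2.64575, g(7.5) ≈ 2.91548, g(7.75) ≈ 2.95804, g(8) ≈ 3.00000.
On each subinterval the trapezoid contributes (Δs_i/2)·[g(s_{i-1}) + g(s_i)].
Sum ≈ 10.54021.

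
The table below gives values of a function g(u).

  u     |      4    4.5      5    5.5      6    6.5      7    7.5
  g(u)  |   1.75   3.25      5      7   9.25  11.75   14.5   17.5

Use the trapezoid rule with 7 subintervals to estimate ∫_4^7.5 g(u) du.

30.1875

Δu = 0.5.
T_7 = (0.5/2)·[1.75 + 2·3.25 + 2·5 + 2·7 + 2·9.25 + 2·11.75 + 2·14.5 + 17.5] = 30.1875.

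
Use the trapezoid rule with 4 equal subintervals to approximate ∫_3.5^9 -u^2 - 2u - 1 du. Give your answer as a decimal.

-304.69140625

Δu = (9 − 3.5)/4 = 1.375.
f(3.5) = -20.25, f(4.875) = -34.515625, f(6.25) = -52.5625, f(7.625) = -74.390625, f(9) = -100.
T_4 = (Δu/2)·[f(u_0) + 2f(u_1) + 2f(u_2) + 2f(u_3) + f(u_4)].
Sum = -304.69140625.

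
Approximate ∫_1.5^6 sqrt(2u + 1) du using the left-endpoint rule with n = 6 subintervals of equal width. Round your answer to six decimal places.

12.344908

Δu = (6 − 1.5)/6 = 0.75.
Left endpoints: 1.5, 2.25, 3, 3.75, 4.5, 5.25.
f(1.5) ≈ 2.000000, f(2.25) ≈ 2.345208, f(3) ≈ 2.645751, f(3.75) ≈ 2.915476, f(4.5) ≈ 3.162278, f(5.25) ≈ 3.391165.
Sum = Δu · [f(1.5) + f(2.25) + f(3) + ...].
Sum ≈ 12.344908.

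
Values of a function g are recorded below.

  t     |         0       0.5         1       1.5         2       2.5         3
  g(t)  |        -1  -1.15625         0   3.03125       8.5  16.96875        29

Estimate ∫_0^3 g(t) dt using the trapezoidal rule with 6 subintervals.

20.671875

Δt = 0.5.
T_6 = (0.5/2)·[(-1) + 2·(-1.15625) + 2·0 + 2·3.03125 + 2·8.5 + 2·16.96875 + 29] = 20.671875.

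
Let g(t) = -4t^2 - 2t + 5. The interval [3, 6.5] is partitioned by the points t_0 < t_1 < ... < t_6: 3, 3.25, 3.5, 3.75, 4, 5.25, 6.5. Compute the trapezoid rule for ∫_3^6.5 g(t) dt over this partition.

Subinterval widths: 0.25, 0.25, 0.25, 0.25, 1.25, 1.25.
g(3) = -37, g(3.25) = -43.75, g(3.5) = -51, g(3.75) = -58.75, g(4) = -67, g(5.25) = -115.75, g(6.5) = -177.
On each subinterval the trapezoid contributes (Δt_i/2)·[g(t_{i-1}) + g(t_i)].
Sum = -348.5625.

-348.5625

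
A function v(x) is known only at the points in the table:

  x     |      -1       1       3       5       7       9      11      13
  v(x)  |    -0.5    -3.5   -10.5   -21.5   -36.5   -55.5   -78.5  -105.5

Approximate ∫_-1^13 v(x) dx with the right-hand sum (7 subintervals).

Δx = 2.
Sum = 2·[(-3.5) + (-10.5) + (-21.5) + (-36.5) + (-55.5) + (-78.5) + (-105.5)] = -623.

-623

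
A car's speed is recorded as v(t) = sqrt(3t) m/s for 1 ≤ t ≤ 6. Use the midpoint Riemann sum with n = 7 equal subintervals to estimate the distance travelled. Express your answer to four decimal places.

Δt = (6 − 1)/7 = 5/7.
Midpoints: 19/14, 29/14, 39/14, 3.5, 59/14, 69/14, 79/14.
v(19/14) ≈ 2.0178, v(29/14) ≈ 2.4928, v(39/14) ≈ 2.8909, v(3.5) ≈ 3.2404, v(59/14) ≈ 3.5557, v(69/14) ≈ 3.8452, v(79/14) ≈ 4.1144.
Sum = Δt · [v(19/14) + v(29/14) + v(39/14) + ...].
Sum ≈ 15.8266.

15.8266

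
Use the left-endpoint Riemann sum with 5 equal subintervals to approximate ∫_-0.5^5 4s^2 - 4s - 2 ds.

Δs = (5 − (-0.5))/5 = 1.1.
Left endpoints: -0.5, 0.6, 1.7, 2.8, 3.9.
f(-0.5) = 1, f(0.6) = -2.96, f(1.7) = 2.76, f(2.8) = 18.16, f(3.9) = 43.24.
Sum = Δs · [f(-0.5) + f(0.6) + f(1.7) + f(2.8) + f(3.9)].
Sum = 68.42.

68.42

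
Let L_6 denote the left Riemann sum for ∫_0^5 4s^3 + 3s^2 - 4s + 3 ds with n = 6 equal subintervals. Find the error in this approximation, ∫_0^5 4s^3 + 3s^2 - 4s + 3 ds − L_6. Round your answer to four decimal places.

Exact integral: ∫_0^5 f(s) ds = 715.
L_6 ≈ 502.847222.
Error ≈ 715 − 502.847222 ≈ 212.1528.

212.1528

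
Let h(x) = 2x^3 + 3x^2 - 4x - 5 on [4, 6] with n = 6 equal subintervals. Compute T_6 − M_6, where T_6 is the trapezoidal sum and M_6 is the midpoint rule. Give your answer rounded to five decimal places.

1.83333

T_6 ≈ 623.2222222.
M_6 ≈ 621.3888889.
T_6 − M_6 ≈ 1.83333.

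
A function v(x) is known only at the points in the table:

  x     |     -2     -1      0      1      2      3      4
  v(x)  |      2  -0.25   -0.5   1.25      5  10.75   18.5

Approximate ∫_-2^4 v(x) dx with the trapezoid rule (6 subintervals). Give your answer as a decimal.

Δx = 1.
T_6 = (1/2)·[2 + 2·(-0.25) + 2·(-0.5) + 2·1.25 + 2·5 + 2·10.75 + 18.5] = 26.5.

26.5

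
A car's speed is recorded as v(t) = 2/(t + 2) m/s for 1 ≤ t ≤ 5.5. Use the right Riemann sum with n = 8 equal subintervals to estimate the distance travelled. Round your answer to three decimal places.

1.725

Δt = (5.5 − 1)/8 = 0.5625.
Right endpoints: 1.5625, 2.125, 2.6875, 3.25, 3.8125, 4.375, 4.9375, 5.5.
v(1.5625) = 32/57, v(2.125) = 16/33, v(2.6875) = 32/75, v(3.25) = 8/21, v(3.8125) = 32/93, v(4.375) = 16/51, v(4.9375) = 32/111, v(5.5) = 4/15.
Sum = Δt · [v(1.5625) + v(2.125) + v(2.6875) + ...].
Sum ≈ 1.725.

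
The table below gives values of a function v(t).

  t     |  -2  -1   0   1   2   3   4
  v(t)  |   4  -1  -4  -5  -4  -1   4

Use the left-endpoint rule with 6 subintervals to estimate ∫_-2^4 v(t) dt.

-11

Δt = 1.
Sum = 1·[4 + (-1) + (-4) + (-5) + (-4) + (-1)] = -11.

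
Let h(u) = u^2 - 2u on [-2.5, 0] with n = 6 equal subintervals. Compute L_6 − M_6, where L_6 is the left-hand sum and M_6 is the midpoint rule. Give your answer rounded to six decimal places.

2.452257

L_6 ≈ 13.87442130.
M_6 ≈ 11.42216435.
L_6 − M_6 ≈ 2.452257.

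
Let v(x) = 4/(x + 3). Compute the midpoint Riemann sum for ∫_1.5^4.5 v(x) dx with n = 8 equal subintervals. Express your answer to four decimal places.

Δx = (4.5 − 1.5)/8 = 0.375.
Midpoints: 1.6875, 2.0625, 2.4375, 2.8125, 3.1875, 3.5625, 3.9375, 4.3125.
v(1.6875) = 64/75, v(2.0625) = 64/81, v(2.4375) = 64/87, v(2.8125) = 64/93, v(3.1875) = 64/99, v(3.5625) = 64/105, v(3.9375) = 64/111, v(4.3125) = 64/117.
Sum = Δx · [v(1.6875) + v(2.0625) + v(2.4375) + ...].
Sum ≈ 2.0426.

2.0426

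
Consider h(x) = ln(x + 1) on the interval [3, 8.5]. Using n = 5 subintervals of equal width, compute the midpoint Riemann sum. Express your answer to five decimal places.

Δx = (8.5 − 3)/5 = 1.1.
Midpoints: 3.55, 4.65, 5.75, 6.85, 7.95.
h(3.55) ≈ 1.51513, h(4.65) ≈ 1.73166, h(5.75) ≈ 1.90954, h(6.85) ≈ 2.06051, h(7.95) ≈ 2.19165.
Sum = Δx · [h(3.55) + h(4.65) + h(5.75) + h(6.85) + h(7.95)].
Sum ≈ 10.34934.

10.34934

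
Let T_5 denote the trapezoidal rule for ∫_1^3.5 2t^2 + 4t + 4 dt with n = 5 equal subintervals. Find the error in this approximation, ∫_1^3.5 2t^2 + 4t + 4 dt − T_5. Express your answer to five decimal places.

Exact integral: ∫_1^3.5 f(t) dt ≈ 60.4166667.
T_5 = 60.625.
Error ≈ 60.4166667 − 60.625 ≈ -0.20833.

-0.20833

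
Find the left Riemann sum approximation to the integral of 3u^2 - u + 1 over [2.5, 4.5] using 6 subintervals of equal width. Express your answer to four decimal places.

Δu = (4.5 − 2.5)/6 = 1/3.
Left endpoints: 2.5, 17/6, 19/6, 3.5, 23/6, 25/6.
f(2.5) = 17.25, f(17/6) = 22.25, f(19/6) = 335/12, f(3.5) = 34.25, f(23/6) = 41.25, f(25/6) = 587/12.
Sum = Δu · [f(2.5) + f(17/6) + f(19/6) + ...].
Sum ≈ 63.9444.

63.9444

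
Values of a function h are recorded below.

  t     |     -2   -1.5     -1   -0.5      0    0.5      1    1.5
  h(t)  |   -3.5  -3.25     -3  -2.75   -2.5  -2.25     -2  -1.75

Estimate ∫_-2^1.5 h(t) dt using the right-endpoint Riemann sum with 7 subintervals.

Δt = 0.5.
Sum = 0.5·[(-3.25) + (-3) + (-2.75) + (-2.5) + (-2.25) + (-2) + (-1.75)] = -8.75.

-8.75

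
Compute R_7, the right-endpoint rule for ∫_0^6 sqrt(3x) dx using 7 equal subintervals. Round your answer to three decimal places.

18.525

Δx = (6 − 0)/7 = 6/7.
Right endpoints: 6/7, 12/7, 18/7, 24/7, 30/7, 36/7, 6.
f(6/7) ≈ 1.604, f(12/7) ≈ 2.268, f(18/7) ≈ 2.777, f(24/7) ≈ 3.207, f(30/7) ≈ 3.586, f(36/7) ≈ 3.928, f(6) ≈ 4.243.
Sum = Δx · [f(6/7) + f(12/7) + f(18/7) + ...].
Sum ≈ 18.525.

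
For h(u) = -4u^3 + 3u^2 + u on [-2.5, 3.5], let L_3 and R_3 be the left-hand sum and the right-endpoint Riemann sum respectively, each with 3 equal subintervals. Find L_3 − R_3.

L_3 = 148.5.
R_3 = -271.5.
L_3 − R_3 = 420.

420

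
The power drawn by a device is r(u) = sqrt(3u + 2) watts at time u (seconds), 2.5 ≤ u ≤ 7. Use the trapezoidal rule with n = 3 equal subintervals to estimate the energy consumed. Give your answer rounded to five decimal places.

Δu = (7 − 2.5)/3 = 1.5.
r(2.5) ≈ 3.08221, r(4) ≈ 3.74166, r(5.5) ≈ 4.30116, r(7) ≈ 4.79583.
T_3 = (Δu/2)·[r(u_0) + 2r(u_1) + 2r(u_2) + r(u_3)].
Sum ≈ 17.97276.

17.97276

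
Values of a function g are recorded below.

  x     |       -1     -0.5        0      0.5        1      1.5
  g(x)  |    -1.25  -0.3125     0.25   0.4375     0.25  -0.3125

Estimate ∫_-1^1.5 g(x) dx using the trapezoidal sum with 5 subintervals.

-0.078125

Δx = 0.5.
T_5 = (0.5/2)·[(-1.25) + 2·(-0.3125) + 2·0.25 + 2·0.4375 + 2·0.25 + (-0.3125)] = -0.078125.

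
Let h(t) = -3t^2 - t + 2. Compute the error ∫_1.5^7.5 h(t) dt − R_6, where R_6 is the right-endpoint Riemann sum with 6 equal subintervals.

Exact integral: ∫_1.5^7.5 h(t) dt = -433.5.
R_6 = -520.5.
Error = -433.5 − (-520.5) = 87.

87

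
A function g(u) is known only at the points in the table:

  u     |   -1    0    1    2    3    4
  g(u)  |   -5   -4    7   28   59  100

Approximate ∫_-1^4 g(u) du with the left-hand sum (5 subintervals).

85

Δu = 1.
Sum = 1·[(-5) + (-4) + 7 + 28 + 59] = 85.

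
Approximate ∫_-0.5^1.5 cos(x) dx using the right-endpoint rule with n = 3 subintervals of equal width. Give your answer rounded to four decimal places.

1.1529

Δx = (1.5 − (-0.5))/3 = 2/3.
Right endpoints: 1/6, 5/6, 1.5.
f(1/6) ≈ 0.9861, f(5/6) ≈ 0.6724, f(1.5) ≈ 0.0707.
Sum = Δx · [f(1/6) + f(5/6) + f(1.5)].
Sum ≈ 1.1529.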